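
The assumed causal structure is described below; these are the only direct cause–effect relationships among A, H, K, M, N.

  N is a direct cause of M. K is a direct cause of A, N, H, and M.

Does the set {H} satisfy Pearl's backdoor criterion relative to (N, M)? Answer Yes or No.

No

Backdoor paths from N to M (paths whose first edge points into N):
  P1: N <- K -> M
Condition 1 (no descendant of N in the set): holds — descendants of N are {M}; none are in {H}.
Condition 2 (every backdoor path blocked by {H}):
  P1: open — no interior node is in the conditioning set.
{H} does not satisfy the backdoor criterion.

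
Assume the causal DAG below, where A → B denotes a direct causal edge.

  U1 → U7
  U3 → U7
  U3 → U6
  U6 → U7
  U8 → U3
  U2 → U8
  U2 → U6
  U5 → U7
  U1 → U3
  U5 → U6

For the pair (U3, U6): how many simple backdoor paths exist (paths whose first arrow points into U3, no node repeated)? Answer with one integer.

3

A backdoor path from U3 to U6 is any simple undirected path whose first edge points into U3 (i.e. leaves U3 via a parent).
Parents of U3: {U1, U8}.
Enumerating:
  P1: U3 <- U1 -> U7 <- U5 -> U6
  P2: U3 <- U1 -> U7 <- U6
  P3: U3 <- U8 <- U2 -> U6
That exhausts the simple backdoor paths. Count: 3.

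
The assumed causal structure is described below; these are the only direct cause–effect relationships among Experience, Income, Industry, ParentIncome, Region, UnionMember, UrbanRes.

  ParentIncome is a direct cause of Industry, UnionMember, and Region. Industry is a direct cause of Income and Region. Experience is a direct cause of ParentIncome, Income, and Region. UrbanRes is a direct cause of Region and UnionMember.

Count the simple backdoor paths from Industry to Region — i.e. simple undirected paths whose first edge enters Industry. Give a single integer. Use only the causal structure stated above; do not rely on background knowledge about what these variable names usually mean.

3

A backdoor path from Industry to Region is any simple undirected path whose first edge points into Industry (i.e. leaves Industry via a parent).
Parents of Industry: {ParentIncome}.
Enumerating:
  P1: Industry <- ParentIncome <- Experience -> Region
  P2: Industry <- ParentIncome -> Region
  P3: Industry <- ParentIncome -> UnionMember <- UrbanRes -> Region
That exhausts the simple backdoor paths. Count: 3.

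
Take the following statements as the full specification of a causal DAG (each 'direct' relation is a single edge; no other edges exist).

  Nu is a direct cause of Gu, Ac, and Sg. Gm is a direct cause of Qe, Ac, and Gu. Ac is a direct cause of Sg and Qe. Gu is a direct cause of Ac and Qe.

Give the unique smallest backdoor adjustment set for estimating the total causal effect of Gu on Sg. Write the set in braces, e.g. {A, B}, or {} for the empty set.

{Gm, Nu}

Variables eligible for adjustment (non-descendants of Gu, excluding Gu and Sg): {Gm, Nu}.
Backdoor paths from Gu to Sg:
  P1: Gu <- Nu -> Ac -> Sg
  P2: Gu <- Nu -> Sg
  P3: Gu <- Gm -> Ac <- Nu -> Sg
  P4: Gu <- Gm -> Ac -> Sg
  P5: Gu <- Gm -> Qe <- Ac <- Nu -> Sg
  P6: Gu <- Gm -> Qe <- Ac -> Sg
The empty set is not sufficient: P1 (Gu <- Nu -> Ac -> Sg) has no collider blocking it and no conditioned non-collider, so it is open.
Try {Gm, Nu}:
  P1: blocked at fork node Nu ∈ conditioning set.
  P2: blocked at fork node Nu ∈ conditioning set.
  P3: blocked at fork node Gm ∈ conditioning set.
  P4: blocked at fork node Gm ∈ conditioning set.
  P5: blocked at fork node Gm ∈ conditioning set.
  P6: blocked at fork node Gm ∈ conditioning set.
{Gm, Nu} contains no descendant of Gu and blocks every backdoor path.
Every element of {Gm, Nu} is needed (dropping Gm leaves P4 open; dropping Nu leaves P1 open), so no proper subset is valid.
Among all size-2 subsets of the eligible variables, only {Gm, Nu} blocks every backdoor path, so it is the unique smallest valid adjustment set.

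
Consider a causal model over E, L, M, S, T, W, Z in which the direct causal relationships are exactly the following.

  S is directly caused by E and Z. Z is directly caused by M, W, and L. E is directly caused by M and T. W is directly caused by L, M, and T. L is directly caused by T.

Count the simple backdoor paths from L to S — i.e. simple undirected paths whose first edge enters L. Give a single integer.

7

A backdoor path from L to S is any simple undirected path whose first edge points into L (i.e. leaves L via a parent).
Parents of L: {T}.
Enumerating:
  P1: L <- T -> E <- M -> W -> Z -> S
  P2: L <- T -> E <- M -> Z -> S
  P3: L <- T -> E -> S
  P4: L <- T -> W <- M -> E -> S
  P5: L <- T -> W <- M -> Z -> S
  P6: L <- T -> W -> Z <- M -> E -> S
  P7: L <- T -> W -> Z -> S
That exhausts the simple backdoor paths. Count: 7.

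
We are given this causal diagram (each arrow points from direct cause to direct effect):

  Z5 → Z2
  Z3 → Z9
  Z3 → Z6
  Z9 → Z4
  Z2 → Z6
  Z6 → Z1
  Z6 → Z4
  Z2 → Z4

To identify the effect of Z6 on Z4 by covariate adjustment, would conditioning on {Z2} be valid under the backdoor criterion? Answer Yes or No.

No

Backdoor paths from Z6 to Z4 (paths whose first edge points into Z6):
  P1: Z6 <- Z3 -> Z9 -> Z4
  P2: Z6 <- Z2 -> Z4
Condition 1 (no descendant of Z6 in the set): holds — descendants of Z6 are {Z1, Z4}; none are in {Z2}.
Condition 2 (every backdoor path blocked by {Z2}):
  P1: open — no interior node is in the conditioning set.
  P2: blocked at fork node Z2 ∈ conditioning set.
{Z2} does not satisfy the backdoor criterion.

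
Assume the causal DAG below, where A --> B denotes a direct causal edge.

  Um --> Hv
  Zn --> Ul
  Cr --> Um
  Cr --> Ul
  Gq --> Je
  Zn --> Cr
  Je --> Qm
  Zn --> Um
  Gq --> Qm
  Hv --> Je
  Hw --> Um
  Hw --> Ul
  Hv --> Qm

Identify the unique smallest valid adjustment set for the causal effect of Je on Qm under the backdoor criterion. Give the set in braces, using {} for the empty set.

Variables eligible for adjustment (non-descendants of Je, excluding Je and Qm): {Cr, Gq, Hv, Hw, Ul, Um, Zn}.
Backdoor paths from Je to Qm:
  P1: Je <- Gq -> Qm
  P2: Je <- Hv -> Qm
The empty set is not sufficient: P1 (Je <- Gq -> Qm) has no collider blocking it and no conditioned non-collider, so it is open.
Try {Gq, Hv}:
  P1: blocked at fork node Gq ∈ conditioning set.
  P2: blocked at fork node Hv ∈ conditioning set.
{Gq, Hv} contains no descendant of Je and blocks every backdoor path.
Every element of {Gq, Hv} is needed (dropping Gq leaves P1 open; dropping Hv leaves P2 open), so no proper subset is valid.
Among all size-2 subsets of the eligible variables, only {Gq, Hv} blocks every backdoor path, so it is the unique smallest valid adjustment set.

{Gq, Hv}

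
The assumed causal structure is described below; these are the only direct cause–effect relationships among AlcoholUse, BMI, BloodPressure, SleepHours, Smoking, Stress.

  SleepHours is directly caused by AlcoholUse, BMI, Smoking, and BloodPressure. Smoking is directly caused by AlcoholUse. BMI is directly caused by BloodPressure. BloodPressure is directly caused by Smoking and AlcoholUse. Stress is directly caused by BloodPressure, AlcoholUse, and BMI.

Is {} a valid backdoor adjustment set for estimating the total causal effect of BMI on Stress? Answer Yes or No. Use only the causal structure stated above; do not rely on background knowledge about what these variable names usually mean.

No

Backdoor paths from BMI to Stress (paths whose first edge points into BMI):
  P1: BMI <- BloodPressure <- AlcoholUse -> Stress
  P2: BMI <- BloodPressure <- Smoking <- AlcoholUse -> Stress
  P3: BMI <- BloodPressure <- Smoking -> SleepHours <- AlcoholUse -> Stress
  P4: BMI <- BloodPressure -> Stress
  P5: BMI <- BloodPressure -> SleepHours <- AlcoholUse -> Stress
  P6: BMI <- BloodPressure -> SleepHours <- Smoking <- AlcoholUse -> Stress
Condition 1 (no descendant of BMI in the set): holds — descendants of BMI are {SleepHours, Stress}; none are in {}.
Condition 2 (every backdoor path blocked by {}):
  P1: open — no interior node is in the conditioning set.
  P2: open — no interior node is in the conditioning set.
  P3: blocked at collider SleepHours (neither it nor any descendant is in the conditioning set).
  P4: open — no interior node is in the conditioning set.
  P5: blocked at collider SleepHours (neither it nor any descendant is in the conditioning set).
  P6: blocked at collider SleepHours (neither it nor any descendant is in the conditioning set).
{} does not satisfy the backdoor criterion.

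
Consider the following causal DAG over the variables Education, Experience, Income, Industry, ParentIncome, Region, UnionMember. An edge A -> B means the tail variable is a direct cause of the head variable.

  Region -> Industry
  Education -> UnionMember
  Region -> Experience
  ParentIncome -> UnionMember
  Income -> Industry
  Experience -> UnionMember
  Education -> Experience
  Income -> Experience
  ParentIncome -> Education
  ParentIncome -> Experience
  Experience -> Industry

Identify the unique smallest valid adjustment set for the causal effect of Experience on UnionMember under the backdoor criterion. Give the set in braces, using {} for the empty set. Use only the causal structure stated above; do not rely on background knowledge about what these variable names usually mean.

Variables eligible for adjustment (non-descendants of Experience, excluding Experience and UnionMember): {Education, Income, ParentIncome, Region}.
Backdoor paths from Experience to UnionMember:
  P1: Experience <- ParentIncome -> Education -> UnionMember
  P2: Experience <- ParentIncome -> UnionMember
  P3: Experience <- Education <- ParentIncome -> UnionMember
  P4: Experience <- Education -> UnionMember
The empty set is not sufficient: P1 (Experience <- ParentIncome -> Education -> UnionMember) has no collider blocking it and no conditioned non-collider, so it is open.
Try {Education, ParentIncome}:
  P1: blocked at fork node ParentIncome ∈ conditioning set.
  P2: blocked at fork node ParentIncome ∈ conditioning set.
  P3: blocked at chain node Education ∈ conditioning set.
  P4: blocked at fork node Education ∈ conditioning set.
{Education, ParentIncome} contains no descendant of Experience and blocks every backdoor path.
Every element of {Education, ParentIncome} is needed (dropping Education leaves P4 open; dropping ParentIncome leaves P2 open), so no proper subset is valid.
Among all size-2 subsets of the eligible variables, only {Education, ParentIncome} blocks every backdoor path, so it is the unique smallest valid adjustment set.

{Education, ParentIncome}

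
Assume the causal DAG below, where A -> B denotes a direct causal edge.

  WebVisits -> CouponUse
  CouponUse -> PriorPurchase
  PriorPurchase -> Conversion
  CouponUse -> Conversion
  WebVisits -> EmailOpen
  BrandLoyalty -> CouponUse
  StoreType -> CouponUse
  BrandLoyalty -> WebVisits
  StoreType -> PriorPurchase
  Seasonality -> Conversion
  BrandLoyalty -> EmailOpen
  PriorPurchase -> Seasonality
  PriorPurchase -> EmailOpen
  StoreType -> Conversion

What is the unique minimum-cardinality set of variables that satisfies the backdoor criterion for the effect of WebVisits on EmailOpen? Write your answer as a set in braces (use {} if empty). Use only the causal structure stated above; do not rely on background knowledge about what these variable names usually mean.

Variables eligible for adjustment (non-descendants of WebVisits, excluding WebVisits and EmailOpen): {BrandLoyalty, StoreType}.
Backdoor paths from WebVisits to EmailOpen:
  P1: WebVisits <- BrandLoyalty -> CouponUse <- StoreType -> PriorPurchase -> EmailOpen
  P2: WebVisits <- BrandLoyalty -> CouponUse <- StoreType -> Conversion <- PriorPurchase -> EmailOpen
  P3: WebVisits <- BrandLoyalty -> CouponUse <- StoreType -> Conversion <- Seasonality <- PriorPurchase -> EmailOpen
  P4: WebVisits <- BrandLoyalty -> CouponUse -> PriorPurchase -> EmailOpen
  P5: WebVisits <- BrandLoyalty -> CouponUse -> Conversion <- StoreType -> PriorPurchase -> EmailOpen
  P6: WebVisits <- BrandLoyalty -> CouponUse -> Conversion <- PriorPurchase -> EmailOpen
  P7: WebVisits <- BrandLoyalty -> CouponUse -> Conversion <- Seasonality <- PriorPurchase -> EmailOpen
  P8: WebVisits <- BrandLoyalty -> EmailOpen
The empty set is not sufficient: P4 (WebVisits <- BrandLoyalty -> CouponUse -> PriorPurchase -> EmailOpen) has no collider blocking it and no conditioned non-collider, so it is open.
Try {BrandLoyalty}:
  P1: blocked at fork node BrandLoyalty ∈ conditioning set.
  P2: blocked at fork node BrandLoyalty ∈ conditioning set.
  P3: blocked at fork node BrandLoyalty ∈ conditioning set.
  P4: blocked at fork node BrandLoyalty ∈ conditioning set.
  P5: blocked at fork node BrandLoyalty ∈ conditioning set.
  P6: blocked at fork node BrandLoyalty ∈ conditioning set.
  P7: blocked at fork node BrandLoyalty ∈ conditioning set.
  P8: blocked at fork node BrandLoyalty ∈ conditioning set.
{BrandLoyalty} contains no descendant of WebVisits and blocks every backdoor path.
No other singleton works — e.g. {StoreType} leaves P4 open — so {BrandLoyalty} is the unique smallest valid adjustment set.

{BrandLoyalty}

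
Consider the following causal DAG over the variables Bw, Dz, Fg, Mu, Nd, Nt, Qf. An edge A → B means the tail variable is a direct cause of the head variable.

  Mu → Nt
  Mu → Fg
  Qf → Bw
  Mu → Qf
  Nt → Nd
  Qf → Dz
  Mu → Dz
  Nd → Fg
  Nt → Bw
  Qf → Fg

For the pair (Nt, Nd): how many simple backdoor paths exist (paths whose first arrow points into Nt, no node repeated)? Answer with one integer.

A backdoor path from Nt to Nd is any simple undirected path whose first edge points into Nt (i.e. leaves Nt via a parent).
Parents of Nt: {Mu}.
Enumerating:
  P1: Nt <- Mu -> Qf -> Fg <- Nd
  P2: Nt <- Mu -> Dz <- Qf -> Fg <- Nd
  P3: Nt <- Mu -> Fg <- Nd
That exhausts the simple backdoor paths. Count: 3.

3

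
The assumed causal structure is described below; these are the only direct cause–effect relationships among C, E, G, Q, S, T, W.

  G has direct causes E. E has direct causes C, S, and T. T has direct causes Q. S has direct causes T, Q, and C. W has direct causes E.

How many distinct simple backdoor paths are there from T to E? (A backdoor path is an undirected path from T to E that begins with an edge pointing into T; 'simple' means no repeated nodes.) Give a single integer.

2

A backdoor path from T to E is any simple undirected path whose first edge points into T (i.e. leaves T via a parent).
Parents of T: {Q}.
Enumerating:
  P1: T <- Q -> S <- C -> E
  P2: T <- Q -> S -> E
That exhausts the simple backdoor paths. Count: 2.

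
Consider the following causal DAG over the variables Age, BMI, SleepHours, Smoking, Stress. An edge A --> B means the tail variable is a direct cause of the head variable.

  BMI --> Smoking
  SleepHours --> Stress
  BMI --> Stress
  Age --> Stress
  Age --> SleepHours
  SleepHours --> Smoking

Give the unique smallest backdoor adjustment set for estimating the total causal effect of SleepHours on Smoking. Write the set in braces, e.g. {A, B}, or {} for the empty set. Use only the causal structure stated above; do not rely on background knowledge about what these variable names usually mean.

{}

Variables eligible for adjustment (non-descendants of SleepHours, excluding SleepHours and Smoking): {Age, BMI}.
Backdoor paths from SleepHours to Smoking:
  P1: SleepHours <- Age -> Stress <- BMI -> Smoking
Each backdoor path contains an unconditioned collider, so every path is already blocked with the empty conditioning set:
  P1: blocked at collider Stress (neither it nor any descendant is in the conditioning set).
The empty set is therefore the unique smallest valid set.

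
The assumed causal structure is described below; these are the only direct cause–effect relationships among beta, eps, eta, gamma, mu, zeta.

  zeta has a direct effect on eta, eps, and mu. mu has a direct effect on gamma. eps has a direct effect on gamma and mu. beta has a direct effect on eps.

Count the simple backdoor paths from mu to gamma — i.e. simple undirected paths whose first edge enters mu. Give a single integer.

A backdoor path from mu to gamma is any simple undirected path whose first edge points into mu (i.e. leaves mu via a parent).
Parents of mu: {eps, zeta}.
Enumerating:
  P1: mu <- zeta -> eps -> gamma
  P2: mu <- eps -> gamma
That exhausts the simple backdoor paths. Count: 2.

2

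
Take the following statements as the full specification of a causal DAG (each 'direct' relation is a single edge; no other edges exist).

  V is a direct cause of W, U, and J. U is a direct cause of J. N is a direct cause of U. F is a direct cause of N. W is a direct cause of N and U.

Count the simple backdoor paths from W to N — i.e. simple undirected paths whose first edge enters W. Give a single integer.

2

A backdoor path from W to N is any simple undirected path whose first edge points into W (i.e. leaves W via a parent).
Parents of W: {V}.
Enumerating:
  P1: W <- V -> U <- N
  P2: W <- V -> J <- U <- N
That exhausts the simple backdoor paths. Count: 2.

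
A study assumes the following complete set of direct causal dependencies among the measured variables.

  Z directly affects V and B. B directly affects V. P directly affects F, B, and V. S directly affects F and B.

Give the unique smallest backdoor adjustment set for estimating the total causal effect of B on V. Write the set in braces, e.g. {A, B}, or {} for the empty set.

{P, Z}

Variables eligible for adjustment (non-descendants of B, excluding B and V): {F, P, S, Z}.
Backdoor paths from B to V:
  P1: B <- Z -> V
  P2: B <- S -> F <- P -> V
  P3: B <- P -> V
The empty set is not sufficient: P1 (B <- Z -> V) has no collider blocking it and no conditioned non-collider, so it is open.
Try {P, Z}:
  P1: blocked at fork node Z ∈ conditioning set.
  P2: blocked at collider F (neither it nor any descendant is in the conditioning set).
  P3: blocked at fork node P ∈ conditioning set.
{P, Z} contains no descendant of B and blocks every backdoor path.
Every element of {P, Z} is needed (dropping P leaves P3 open; dropping Z leaves P1 open), so no proper subset is valid.
Among all size-2 subsets of the eligible variables, only {P, Z} blocks every backdoor path, so it is the unique smallest valid adjustment set.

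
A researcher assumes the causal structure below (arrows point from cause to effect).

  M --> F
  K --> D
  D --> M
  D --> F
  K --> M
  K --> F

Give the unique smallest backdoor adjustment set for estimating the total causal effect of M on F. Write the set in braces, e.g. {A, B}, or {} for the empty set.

{D, K}

Variables eligible for adjustment (non-descendants of M, excluding M and F): {D, K}.
Backdoor paths from M to F:
  P1: M <- K -> D -> F
  P2: M <- K -> F
  P3: M <- D <- K -> F
  P4: M <- D -> F
The empty set is not sufficient: P1 (M <- K -> D -> F) has no collider blocking it and no conditioned non-collider, so it is open.
Try {D, K}:
  P1: blocked at fork node K ∈ conditioning set.
  P2: blocked at fork node K ∈ conditioning set.
  P3: blocked at chain node D ∈ conditioning set.
  P4: blocked at fork node D ∈ conditioning set.
{D, K} contains no descendant of M and blocks every backdoor path.
Every element of {D, K} is needed (dropping D leaves P4 open; dropping K leaves P2 open), so no proper subset is valid.
Among all size-2 subsets of the eligible variables, only {D, K} blocks every backdoor path, so it is the unique smallest valid adjustment set.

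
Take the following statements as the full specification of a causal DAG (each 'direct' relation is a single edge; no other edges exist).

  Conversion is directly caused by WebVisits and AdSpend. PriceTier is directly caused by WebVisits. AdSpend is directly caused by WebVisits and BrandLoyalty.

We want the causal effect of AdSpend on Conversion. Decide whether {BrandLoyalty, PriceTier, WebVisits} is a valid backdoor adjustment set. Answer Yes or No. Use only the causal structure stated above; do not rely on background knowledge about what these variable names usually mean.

Yes

Backdoor paths from AdSpend to Conversion (paths whose first edge points into AdSpend):
  P1: AdSpend <- WebVisits -> Conversion
Condition 1 (no descendant of AdSpend in the set): holds — descendants of AdSpend are {Conversion}; none are in {BrandLoyalty, PriceTier, WebVisits}.
Condition 2 (every backdoor path blocked by {BrandLoyalty, PriceTier, WebVisits}):
  P1: blocked at fork node WebVisits ∈ conditioning set.
{BrandLoyalty, PriceTier, WebVisits} satisfies the backdoor criterion.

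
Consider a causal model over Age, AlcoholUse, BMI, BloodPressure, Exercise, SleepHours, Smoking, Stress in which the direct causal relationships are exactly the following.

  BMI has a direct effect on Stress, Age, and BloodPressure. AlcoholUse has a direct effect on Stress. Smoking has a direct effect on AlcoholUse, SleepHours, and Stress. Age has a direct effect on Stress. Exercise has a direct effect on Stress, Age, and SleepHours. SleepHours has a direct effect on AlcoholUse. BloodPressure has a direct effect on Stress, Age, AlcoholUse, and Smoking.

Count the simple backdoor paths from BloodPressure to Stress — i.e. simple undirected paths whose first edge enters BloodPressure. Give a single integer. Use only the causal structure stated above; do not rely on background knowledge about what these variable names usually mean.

7

A backdoor path from BloodPressure to Stress is any simple undirected path whose first edge points into BloodPressure (i.e. leaves BloodPressure via a parent).
Parents of BloodPressure: {BMI}.
Enumerating:
  P1: BloodPressure <- BMI -> Age <- Exercise -> SleepHours <- Smoking -> AlcoholUse -> Stress
  P2: BloodPressure <- BMI -> Age <- Exercise -> SleepHours <- Smoking -> Stress
  P3: BloodPressure <- BMI -> Age <- Exercise -> SleepHours -> AlcoholUse <- Smoking -> Stress
  P4: BloodPressure <- BMI -> Age <- Exercise -> SleepHours -> AlcoholUse -> Stress
  P5: BloodPressure <- BMI -> Age <- Exercise -> Stress
  P6: BloodPressure <- BMI -> Age -> Stress
  P7: BloodPressure <- BMI -> Stress
That exhausts the simple backdoor paths. Count: 7.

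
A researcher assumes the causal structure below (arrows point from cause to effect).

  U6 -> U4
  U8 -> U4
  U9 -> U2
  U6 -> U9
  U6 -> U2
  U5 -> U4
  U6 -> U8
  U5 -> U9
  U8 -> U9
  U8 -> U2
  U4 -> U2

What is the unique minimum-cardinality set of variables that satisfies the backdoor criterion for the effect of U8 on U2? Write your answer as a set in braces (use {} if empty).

{U6}

Variables eligible for adjustment (non-descendants of U8, excluding U8 and U2): {U5, U6}.
Backdoor paths from U8 to U2:
  P1: U8 <- U6 -> U4 <- U5 -> U9 -> U2
  P2: U8 <- U6 -> U4 -> U2
  P3: U8 <- U6 -> U9 <- U5 -> U4 -> U2
  P4: U8 <- U6 -> U9 -> U2
  P5: U8 <- U6 -> U2
The empty set is not sufficient: P2 (U8 <- U6 -> U4 -> U2) has no collider blocking it and no conditioned non-collider, so it is open.
Try {U6}:
  P1: blocked at fork node U6 ∈ conditioning set.
  P2: blocked at fork node U6 ∈ conditioning set.
  P3: blocked at fork node U6 ∈ conditioning set.
  P4: blocked at fork node U6 ∈ conditioning set.
  P5: blocked at fork node U6 ∈ conditioning set.
{U6} contains no descendant of U8 and blocks every backdoor path.
No other singleton works — e.g. {U5} leaves P2 open — so {U6} is the unique smallest valid adjustment set.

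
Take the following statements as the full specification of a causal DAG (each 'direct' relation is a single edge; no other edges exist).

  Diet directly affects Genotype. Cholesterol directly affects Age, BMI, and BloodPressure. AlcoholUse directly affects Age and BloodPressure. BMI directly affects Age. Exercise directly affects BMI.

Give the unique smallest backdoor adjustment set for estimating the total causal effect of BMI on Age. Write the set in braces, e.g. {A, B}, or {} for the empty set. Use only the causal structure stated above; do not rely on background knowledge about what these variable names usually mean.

{Cholesterol}

Variables eligible for adjustment (non-descendants of BMI, excluding BMI and Age): {AlcoholUse, BloodPressure, Cholesterol, Diet, Exercise, Genotype}.
Backdoor paths from BMI to Age:
  P1: BMI <- Cholesterol -> BloodPressure <- AlcoholUse -> Age
  P2: BMI <- Cholesterol -> Age
The empty set is not sufficient: P2 (BMI <- Cholesterol -> Age) has no collider blocking it and no conditioned non-collider, so it is open.
Try {Cholesterol}:
  P1: blocked at fork node Cholesterol ∈ conditioning set.
  P2: blocked at fork node Cholesterol ∈ conditioning set.
{Cholesterol} contains no descendant of BMI and blocks every backdoor path.
No other singleton works — e.g. {AlcoholUse} leaves P2 open — so {Cholesterol} is the unique smallest valid adjustment set.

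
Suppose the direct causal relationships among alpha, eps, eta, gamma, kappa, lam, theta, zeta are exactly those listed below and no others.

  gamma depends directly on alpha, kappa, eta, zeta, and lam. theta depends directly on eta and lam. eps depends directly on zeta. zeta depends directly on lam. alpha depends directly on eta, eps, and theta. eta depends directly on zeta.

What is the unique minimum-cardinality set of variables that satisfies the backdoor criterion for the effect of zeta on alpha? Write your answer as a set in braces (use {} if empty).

{lam}

Variables eligible for adjustment (non-descendants of zeta, excluding zeta and alpha): {kappa, lam}.
Backdoor paths from zeta to alpha:
  P1: zeta <- lam -> theta <- eta -> alpha
  P2: zeta <- lam -> theta <- eta -> gamma <- alpha
  P3: zeta <- lam -> theta -> alpha
  P4: zeta <- lam -> gamma <- eta -> theta -> alpha
  P5: zeta <- lam -> gamma <- eta -> alpha
  P6: zeta <- lam -> gamma <- alpha
The empty set is not sufficient: P3 (zeta <- lam -> theta -> alpha) has no collider blocking it and no conditioned non-collider, so it is open.
Try {lam}:
  P1: blocked at fork node lam ∈ conditioning set.
  P2: blocked at fork node lam ∈ conditioning set.
  P3: blocked at fork node lam ∈ conditioning set.
  P4: blocked at fork node lam ∈ conditioning set.
  P5: blocked at fork node lam ∈ conditioning set.
  P6: blocked at fork node lam ∈ conditioning set.
{lam} contains no descendant of zeta and blocks every backdoor path.
No other singleton works — e.g. {kappa} leaves P3 open — so {lam} is the unique smallest valid adjustment set.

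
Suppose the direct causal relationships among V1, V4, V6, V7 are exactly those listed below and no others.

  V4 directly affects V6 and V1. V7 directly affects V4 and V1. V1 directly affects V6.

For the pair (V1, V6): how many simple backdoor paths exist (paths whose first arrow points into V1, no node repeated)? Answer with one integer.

2

A backdoor path from V1 to V6 is any simple undirected path whose first edge points into V1 (i.e. leaves V1 via a parent).
Parents of V1: {V4, V7}.
Enumerating:
  P1: V1 <- V7 -> V4 -> V6
  P2: V1 <- V4 -> V6
That exhausts the simple backdoor paths. Count: 2.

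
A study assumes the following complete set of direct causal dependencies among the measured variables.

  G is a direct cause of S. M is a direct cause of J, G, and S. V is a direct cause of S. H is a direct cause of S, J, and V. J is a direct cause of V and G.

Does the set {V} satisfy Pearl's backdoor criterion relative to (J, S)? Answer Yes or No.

No

Backdoor paths from J to S (paths whose first edge points into J):
  P1: J <- M -> G -> S
  P2: J <- M -> S
  P3: J <- H -> V -> S
  P4: J <- H -> S
Condition 1 (no descendant of J in the set): FAILS — V is a descendant of J.
Condition 2 (every backdoor path blocked by {V}):
  P1: open — no interior node is in the conditioning set.
  P2: open — no interior node is in the conditioning set.
  P3: blocked at chain node V ∈ conditioning set.
  P4: open — no interior node is in the conditioning set.
{V} does not satisfy the backdoor criterion.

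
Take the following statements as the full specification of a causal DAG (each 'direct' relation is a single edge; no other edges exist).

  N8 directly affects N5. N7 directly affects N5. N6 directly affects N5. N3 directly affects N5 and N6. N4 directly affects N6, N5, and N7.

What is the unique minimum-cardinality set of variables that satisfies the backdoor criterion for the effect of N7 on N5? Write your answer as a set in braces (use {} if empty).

Variables eligible for adjustment (non-descendants of N7, excluding N7 and N5): {N3, N4, N6, N8}.
Backdoor paths from N7 to N5:
  P1: N7 <- N4 -> N6 <- N3 -> N5
  P2: N7 <- N4 -> N6 -> N5
  P3: N7 <- N4 -> N5
The empty set is not sufficient: P2 (N7 <- N4 -> N6 -> N5) has no collider blocking it and no conditioned non-collider, so it is open.
Try {N4}:
  P1: blocked at fork node N4 ∈ conditioning set.
  P2: blocked at fork node N4 ∈ conditioning set.
  P3: blocked at fork node N4 ∈ conditioning set.
{N4} contains no descendant of N7 and blocks every backdoor path.
No other singleton works — e.g. {N3} leaves P2 open — so {N4} is the unique smallest valid adjustment set.

{N4}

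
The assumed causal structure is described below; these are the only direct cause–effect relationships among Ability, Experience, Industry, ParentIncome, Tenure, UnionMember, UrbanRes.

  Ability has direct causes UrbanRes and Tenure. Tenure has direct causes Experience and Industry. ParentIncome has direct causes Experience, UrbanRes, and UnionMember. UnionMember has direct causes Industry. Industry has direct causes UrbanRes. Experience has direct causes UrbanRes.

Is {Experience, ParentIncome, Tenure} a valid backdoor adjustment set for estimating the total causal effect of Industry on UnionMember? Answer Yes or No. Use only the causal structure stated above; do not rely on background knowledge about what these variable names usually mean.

Backdoor paths from Industry to UnionMember (paths whose first edge points into Industry):
  P1: Industry <- UrbanRes -> Experience -> ParentIncome <- UnionMember
  P2: Industry <- UrbanRes -> Ability <- Tenure <- Experience -> ParentIncome <- UnionMember
  P3: Industry <- UrbanRes -> ParentIncome <- UnionMember
Condition 1 (no descendant of Industry in the set): FAILS — ParentIncome and Tenure are descendants of Industry.
Condition 2 (every backdoor path blocked by {Experience, ParentIncome, Tenure}):
  P1: blocked at chain node Experience ∈ conditioning set.
  P2: blocked at collider Ability (neither it nor any descendant is in the conditioning set).
  P3: open — collider(s) ParentIncome are conditioned on (or have a conditioned descendant) and no non-collider on the path is in the set.
{Experience, ParentIncome, Tenure} does not satisfy the backdoor criterion.

No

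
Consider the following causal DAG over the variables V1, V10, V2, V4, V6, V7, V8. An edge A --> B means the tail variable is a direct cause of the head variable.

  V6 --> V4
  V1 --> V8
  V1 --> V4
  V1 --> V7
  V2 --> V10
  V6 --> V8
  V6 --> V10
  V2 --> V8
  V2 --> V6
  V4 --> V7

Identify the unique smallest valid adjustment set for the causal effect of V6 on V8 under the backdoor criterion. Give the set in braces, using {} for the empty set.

{V2}

Variables eligible for adjustment (non-descendants of V6, excluding V6 and V8): {V1, V2}.
Backdoor paths from V6 to V8:
  P1: V6 <- V2 -> V8
The empty set is not sufficient: P1 (V6 <- V2 -> V8) has no collider blocking it and no conditioned non-collider, so it is open.
Try {V2}:
  P1: blocked at fork node V2 ∈ conditioning set.
{V2} contains no descendant of V6 and blocks every backdoor path.
No other singleton works — e.g. {V1} leaves P1 open — so {V2} is the unique smallest valid adjustment set.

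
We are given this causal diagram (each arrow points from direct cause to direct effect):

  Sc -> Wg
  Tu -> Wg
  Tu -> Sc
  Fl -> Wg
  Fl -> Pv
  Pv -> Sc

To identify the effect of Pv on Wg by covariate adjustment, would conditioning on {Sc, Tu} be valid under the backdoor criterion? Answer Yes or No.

No

Backdoor paths from Pv to Wg (paths whose first edge points into Pv):
  P1: Pv <- Fl -> Wg
Condition 1 (no descendant of Pv in the set): FAILS — Sc is a descendant of Pv.
Condition 2 (every backdoor path blocked by {Sc, Tu}):
  P1: open — no interior node is in the conditioning set.
{Sc, Tu} does not satisfy the backdoor criterion.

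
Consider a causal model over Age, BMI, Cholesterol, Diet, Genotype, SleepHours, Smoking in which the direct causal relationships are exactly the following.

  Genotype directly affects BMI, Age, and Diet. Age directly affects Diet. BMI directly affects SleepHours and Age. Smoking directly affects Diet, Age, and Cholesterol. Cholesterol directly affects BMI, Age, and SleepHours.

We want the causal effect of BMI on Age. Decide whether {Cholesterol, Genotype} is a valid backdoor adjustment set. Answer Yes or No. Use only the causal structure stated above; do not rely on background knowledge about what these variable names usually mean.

Yes

Backdoor paths from BMI to Age (paths whose first edge points into BMI):
  P1: BMI <- Genotype -> Age
  P2: BMI <- Genotype -> Diet <- Smoking -> Cholesterol -> Age
  P3: BMI <- Genotype -> Diet <- Smoking -> Age
  P4: BMI <- Genotype -> Diet <- Age
  P5: BMI <- Cholesterol <- Smoking -> Age
  P6: BMI <- Cholesterol <- Smoking -> Diet <- Genotype -> Age
  P7: BMI <- Cholesterol <- Smoking -> Diet <- Age
  P8: BMI <- Cholesterol -> Age
Condition 1 (no descendant of BMI in the set): holds — descendants of BMI are {Age, Diet, SleepHours}; none are in {Cholesterol, Genotype}.
Condition 2 (every backdoor path blocked by {Cholesterol, Genotype}):
  P1: blocked at fork node Genotype ∈ conditioning set.
  P2: blocked at fork node Genotype ∈ conditioning set.
  P3: blocked at fork node Genotype ∈ conditioning set.
  P4: blocked at fork node Genotype ∈ conditioning set.
  P5: blocked at chain node Cholesterol ∈ conditioning set.
  P6: blocked at chain node Cholesterol ∈ conditioning set.
  P7: blocked at chain node Cholesterol ∈ conditioning set.
  P8: blocked at fork node Cholesterol ∈ conditioning set.
{Cholesterol, Genotype} satisfies the backdoor criterion.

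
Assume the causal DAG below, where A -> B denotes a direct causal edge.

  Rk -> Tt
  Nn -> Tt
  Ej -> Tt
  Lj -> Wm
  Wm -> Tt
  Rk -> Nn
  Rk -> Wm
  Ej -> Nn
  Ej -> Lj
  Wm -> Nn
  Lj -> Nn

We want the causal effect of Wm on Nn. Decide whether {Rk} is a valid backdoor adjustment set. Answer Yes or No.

Backdoor paths from Wm to Nn (paths whose first edge points into Wm):
  P1: Wm <- Rk -> Nn
  P2: Wm <- Rk -> Tt <- Ej -> Lj -> Nn
  P3: Wm <- Rk -> Tt <- Ej -> Nn
  P4: Wm <- Rk -> Tt <- Nn
  P5: Wm <- Lj <- Ej -> Nn
  P6: Wm <- Lj <- Ej -> Tt <- Rk -> Nn
  P7: Wm <- Lj <- Ej -> Tt <- Nn
  P8: Wm <- Lj -> Nn
Condition 1 (no descendant of Wm in the set): holds — descendants of Wm are {Nn, Tt}; none are in {Rk}.
Condition 2 (every backdoor path blocked by {Rk}):
  P1: blocked at fork node Rk ∈ conditioning set.
  P2: blocked at fork node Rk ∈ conditioning set.
  P3: blocked at fork node Rk ∈ conditioning set.
  P4: blocked at fork node Rk ∈ conditioning set.
  P5: open — no interior node is in the conditioning set.
  P6: blocked at collider Tt (neither it nor any descendant is in the conditioning set).
  P7: blocked at collider Tt (neither it nor any descendant is in the conditioning set).
  P8: open — no interior node is in the conditioning set.
{Rk} does not satisfy the backdoor criterion.

No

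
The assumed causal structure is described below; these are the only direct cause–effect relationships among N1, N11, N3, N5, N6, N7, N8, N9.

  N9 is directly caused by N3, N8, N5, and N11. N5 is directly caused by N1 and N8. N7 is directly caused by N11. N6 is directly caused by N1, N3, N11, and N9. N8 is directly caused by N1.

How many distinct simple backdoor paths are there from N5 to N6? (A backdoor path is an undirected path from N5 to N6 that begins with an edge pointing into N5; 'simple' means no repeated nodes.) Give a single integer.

8

A backdoor path from N5 to N6 is any simple undirected path whose first edge points into N5 (i.e. leaves N5 via a parent).
Parents of N5: {N1, N8}.
Enumerating:
  P1: N5 <- N1 -> N8 -> N9 <- N11 -> N6
  P2: N5 <- N1 -> N8 -> N9 <- N3 -> N6
  P3: N5 <- N1 -> N8 -> N9 -> N6
  P4: N5 <- N1 -> N6
  P5: N5 <- N8 <- N1 -> N6
  P6: N5 <- N8 -> N9 <- N11 -> N6
  P7: N5 <- N8 -> N9 <- N3 -> N6
  P8: N5 <- N8 -> N9 -> N6
That exhausts the simple backdoor paths. Count: 8.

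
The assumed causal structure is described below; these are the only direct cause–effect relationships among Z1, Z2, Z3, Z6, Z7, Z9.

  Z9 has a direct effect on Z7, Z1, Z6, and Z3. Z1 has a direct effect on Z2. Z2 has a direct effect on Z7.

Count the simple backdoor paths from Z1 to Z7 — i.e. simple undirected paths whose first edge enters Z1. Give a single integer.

A backdoor path from Z1 to Z7 is any simple undirected path whose first edge points into Z1 (i.e. leaves Z1 via a parent).
Parents of Z1: {Z9}.
Enumerating:
  P1: Z1 <- Z9 -> Z7
That exhausts the simple backdoor paths. Count: 1.

1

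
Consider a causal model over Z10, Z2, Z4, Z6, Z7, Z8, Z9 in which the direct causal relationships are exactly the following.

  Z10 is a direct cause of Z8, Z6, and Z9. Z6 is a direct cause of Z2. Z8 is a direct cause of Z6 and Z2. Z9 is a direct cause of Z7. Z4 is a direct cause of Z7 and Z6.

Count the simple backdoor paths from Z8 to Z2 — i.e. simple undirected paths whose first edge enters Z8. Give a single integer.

A backdoor path from Z8 to Z2 is any simple undirected path whose first edge points into Z8 (i.e. leaves Z8 via a parent).
Parents of Z8: {Z10}.
Enumerating:
  P1: Z8 <- Z10 -> Z9 -> Z7 <- Z4 -> Z6 -> Z2
  P2: Z8 <- Z10 -> Z6 -> Z2
That exhausts the simple backdoor paths. Count: 2.

2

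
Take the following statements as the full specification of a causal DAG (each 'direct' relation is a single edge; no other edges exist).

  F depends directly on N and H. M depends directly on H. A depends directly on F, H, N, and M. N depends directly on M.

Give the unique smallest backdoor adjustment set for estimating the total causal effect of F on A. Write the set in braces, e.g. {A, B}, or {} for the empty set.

{H, N}

Variables eligible for adjustment (non-descendants of F, excluding F and A): {H, M, N}.
Backdoor paths from F to A:
  P1: F <- H -> M -> N -> A
  P2: F <- H -> M -> A
  P3: F <- H -> A
  P4: F <- N <- M <- H -> A
  P5: F <- N <- M -> A
  P6: F <- N -> A
The empty set is not sufficient: P1 (F <- H -> M -> N -> A) has no collider blocking it and no conditioned non-collider, so it is open.
Try {H, N}:
  P1: blocked at fork node H ∈ conditioning set.
  P2: blocked at fork node H ∈ conditioning set.
  P3: blocked at fork node H ∈ conditioning set.
  P4: blocked at chain node N ∈ conditioning set.
  P5: blocked at chain node N ∈ conditioning set.
  P6: blocked at fork node N ∈ conditioning set.
{H, N} contains no descendant of F and blocks every backdoor path.
Every element of {H, N} is needed (dropping H leaves P2 open; dropping N leaves P5 open), so no proper subset is valid.
Among all size-2 subsets of the eligible variables, only {H, N} blocks every backdoor path, so it is the unique smallest valid adjustment set.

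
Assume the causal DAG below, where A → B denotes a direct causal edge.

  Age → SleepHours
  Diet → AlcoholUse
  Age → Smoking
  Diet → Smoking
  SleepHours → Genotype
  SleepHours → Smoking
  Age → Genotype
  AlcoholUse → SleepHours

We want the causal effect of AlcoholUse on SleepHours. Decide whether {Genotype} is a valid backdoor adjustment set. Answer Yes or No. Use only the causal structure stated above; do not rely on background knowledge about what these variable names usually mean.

No

Backdoor paths from AlcoholUse to SleepHours (paths whose first edge points into AlcoholUse):
  P1: AlcoholUse <- Diet -> Smoking <- Age -> SleepHours
  P2: AlcoholUse <- Diet -> Smoking <- Age -> Genotype <- SleepHours
  P3: AlcoholUse <- Diet -> Smoking <- SleepHours
Condition 1 (no descendant of AlcoholUse in the set): FAILS — Genotype is a descendant of AlcoholUse.
Condition 2 (every backdoor path blocked by {Genotype}):
  P1: blocked at collider Smoking (neither it nor any descendant is in the conditioning set).
  P2: blocked at collider Smoking (neither it nor any descendant is in the conditioning set).
  P3: blocked at collider Smoking (neither it nor any descendant is in the conditioning set).
{Genotype} does not satisfy the backdoor criterion.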